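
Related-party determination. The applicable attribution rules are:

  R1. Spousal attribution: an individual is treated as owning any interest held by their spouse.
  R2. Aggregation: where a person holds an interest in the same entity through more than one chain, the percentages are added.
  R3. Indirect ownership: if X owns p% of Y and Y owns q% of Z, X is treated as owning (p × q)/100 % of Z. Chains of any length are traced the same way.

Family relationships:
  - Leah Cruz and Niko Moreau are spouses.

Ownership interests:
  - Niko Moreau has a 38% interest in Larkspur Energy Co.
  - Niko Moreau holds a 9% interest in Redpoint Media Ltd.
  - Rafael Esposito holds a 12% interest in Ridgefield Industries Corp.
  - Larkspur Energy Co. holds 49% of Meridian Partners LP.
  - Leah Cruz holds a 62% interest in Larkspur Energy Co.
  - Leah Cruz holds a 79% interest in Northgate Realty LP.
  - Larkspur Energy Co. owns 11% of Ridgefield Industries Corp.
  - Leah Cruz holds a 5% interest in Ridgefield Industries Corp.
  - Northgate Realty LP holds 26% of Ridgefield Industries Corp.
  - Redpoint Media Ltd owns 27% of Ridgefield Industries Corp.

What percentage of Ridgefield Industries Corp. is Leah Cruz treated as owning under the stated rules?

By spousal attribution (R1), Leah Cruz is treated as also owning Niko Moreau's interest in Larkspur Energy Co, giving 62% + 38% = 100%.
By spousal attribution (R1), Leah Cruz is treated as owning Niko Moreau's 9% interest in Redpoint Media Ltd.
Chain via Northgate Realty LP (R3): 79% × 26% = 20.54% of Ridgefield Industries Corp.
Chain via Larkspur Energy Co. (R3): 100% × 11% = 11% of Ridgefield Industries Corp.
Direct interest in Ridgefield Industries Corp: 5%.
Chain via Redpoint Media Ltd (R3): 9% × 27% = 2.43% of Ridgefield Industries Corp.
Aggregating (R2): 20.54% + 11% + 5% + 2.43% = 38.97%.

38.97%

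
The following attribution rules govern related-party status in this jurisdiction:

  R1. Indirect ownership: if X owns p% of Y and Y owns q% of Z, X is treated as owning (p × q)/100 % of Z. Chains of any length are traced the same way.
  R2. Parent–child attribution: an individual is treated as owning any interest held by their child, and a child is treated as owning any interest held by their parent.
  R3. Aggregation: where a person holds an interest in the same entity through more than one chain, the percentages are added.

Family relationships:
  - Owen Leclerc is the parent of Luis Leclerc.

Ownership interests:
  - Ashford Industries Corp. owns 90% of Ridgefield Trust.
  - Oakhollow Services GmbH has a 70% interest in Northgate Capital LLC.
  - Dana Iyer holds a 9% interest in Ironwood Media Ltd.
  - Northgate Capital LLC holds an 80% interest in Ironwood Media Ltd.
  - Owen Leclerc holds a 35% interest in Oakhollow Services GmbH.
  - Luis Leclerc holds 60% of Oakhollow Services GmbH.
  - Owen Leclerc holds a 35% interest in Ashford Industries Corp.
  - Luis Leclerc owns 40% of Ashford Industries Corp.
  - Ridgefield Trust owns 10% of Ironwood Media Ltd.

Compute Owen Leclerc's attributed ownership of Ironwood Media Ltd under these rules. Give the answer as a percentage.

By parent–child attribution (R2), Owen Leclerc is treated as also owning Luis Leclerc's interest in Ashford Industries Corp, giving 35% + 40% = 75%.
By parent–child attribution (R2), Owen Leclerc is treated as also owning Luis Leclerc's interest in Oakhollow Services GmbH, giving 35% + 60% = 95%.
Chain via Ashford Industries Corp. → Ridgefield Trust (R1): 75% × 90% × 10% = 6.75% of Ironwood Media Ltd.
Chain via Oakhollow Services GmbH → Northgate Capital LLC (R1): 95% × 70% × 80% = 53.2% of Ironwood Media Ltd.
Aggregating (R3): 6.75% + 53.2% = 59.95%.

59.95%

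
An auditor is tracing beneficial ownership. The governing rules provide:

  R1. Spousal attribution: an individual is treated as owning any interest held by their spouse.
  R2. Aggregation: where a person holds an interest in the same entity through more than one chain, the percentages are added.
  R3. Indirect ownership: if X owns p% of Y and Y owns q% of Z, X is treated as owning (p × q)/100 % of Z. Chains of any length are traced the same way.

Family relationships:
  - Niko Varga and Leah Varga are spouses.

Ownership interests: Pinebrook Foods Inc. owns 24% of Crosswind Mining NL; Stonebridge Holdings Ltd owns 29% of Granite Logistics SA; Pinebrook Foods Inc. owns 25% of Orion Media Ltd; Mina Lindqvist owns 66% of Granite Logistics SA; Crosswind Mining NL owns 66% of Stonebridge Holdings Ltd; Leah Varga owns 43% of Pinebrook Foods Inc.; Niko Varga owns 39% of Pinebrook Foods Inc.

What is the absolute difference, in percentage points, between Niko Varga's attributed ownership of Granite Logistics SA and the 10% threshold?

6.233248

By spousal attribution (R1), Niko Varga is treated as also owning Leah Varga's interest in Pinebrook Foods Inc, giving 39% + 43% = 82%.
Chain via Pinebrook Foods Inc. → Crosswind Mining NL → Stonebridge Holdings Ltd (R3): 82% × 24% × 66% × 29% = 3.766752% of Granite Logistics SA.
3.766752% falls short of the 10% threshold by 6.233248 percentage points.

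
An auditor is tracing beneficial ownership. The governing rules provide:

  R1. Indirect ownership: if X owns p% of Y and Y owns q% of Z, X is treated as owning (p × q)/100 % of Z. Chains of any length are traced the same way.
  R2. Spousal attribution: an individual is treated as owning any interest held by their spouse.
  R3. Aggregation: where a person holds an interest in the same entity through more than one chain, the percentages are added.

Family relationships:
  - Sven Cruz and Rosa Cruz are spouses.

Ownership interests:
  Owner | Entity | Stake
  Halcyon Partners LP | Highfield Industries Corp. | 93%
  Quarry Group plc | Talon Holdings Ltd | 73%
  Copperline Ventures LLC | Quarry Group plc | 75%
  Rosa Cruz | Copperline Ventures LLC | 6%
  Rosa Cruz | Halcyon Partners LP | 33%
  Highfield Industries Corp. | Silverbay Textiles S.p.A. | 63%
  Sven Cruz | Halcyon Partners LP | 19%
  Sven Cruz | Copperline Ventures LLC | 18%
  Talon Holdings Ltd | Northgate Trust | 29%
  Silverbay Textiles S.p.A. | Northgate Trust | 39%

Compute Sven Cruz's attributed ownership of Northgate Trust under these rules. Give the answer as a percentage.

15.692652%

By spousal attribution (R2), Sven Cruz is treated as also owning Rosa Cruz's interest in Copperline Ventures LLC, giving 18% + 6% = 24%.
By spousal attribution (R2), Sven Cruz is treated as also owning Rosa Cruz's interest in Halcyon Partners LP, giving 19% + 33% = 52%.
Chain via Copperline Ventures LLC → Quarry Group plc → Talon Holdings Ltd (R1): 24% × 75% × 73% × 29% = 3.8106% of Northgate Trust.
Chain via Halcyon Partners LP → Highfield Industries Corp. → Silverbay Textiles S.p.A. (R1): 52% × 93% × 63% × 39% = 11.882052% of Northgate Trust.
Aggregating (R3): 3.8106% + 11.882052% = 15.692652%.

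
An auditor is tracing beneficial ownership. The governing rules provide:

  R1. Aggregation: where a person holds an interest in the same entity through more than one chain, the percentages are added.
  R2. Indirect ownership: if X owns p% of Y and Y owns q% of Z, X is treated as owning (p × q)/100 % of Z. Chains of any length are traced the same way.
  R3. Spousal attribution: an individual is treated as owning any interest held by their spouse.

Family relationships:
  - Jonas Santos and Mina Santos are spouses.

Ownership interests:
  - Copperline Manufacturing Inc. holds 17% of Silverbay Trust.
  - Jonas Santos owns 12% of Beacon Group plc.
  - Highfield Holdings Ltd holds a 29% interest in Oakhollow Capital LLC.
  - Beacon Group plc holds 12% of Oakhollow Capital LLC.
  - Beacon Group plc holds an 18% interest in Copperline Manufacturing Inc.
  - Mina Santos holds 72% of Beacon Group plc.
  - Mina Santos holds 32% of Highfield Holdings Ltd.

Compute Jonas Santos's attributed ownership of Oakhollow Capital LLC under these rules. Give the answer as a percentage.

19.36%

By spousal attribution (R3), Jonas Santos is treated as also owning Mina Santos's interest in Beacon Group plc, giving 12% + 72% = 84%.
By spousal attribution (R3), Jonas Santos is treated as owning Mina Santos's 32% interest in Highfield Holdings Ltd.
Chain via Beacon Group plc (R2): 84% × 12% = 10.08% of Oakhollow Capital LLC.
Chain via Highfield Holdings Ltd (R2): 32% × 29% = 9.28% of Oakhollow Capital LLC.
Aggregating (R1): 10.08% + 9.28% = 19.36%.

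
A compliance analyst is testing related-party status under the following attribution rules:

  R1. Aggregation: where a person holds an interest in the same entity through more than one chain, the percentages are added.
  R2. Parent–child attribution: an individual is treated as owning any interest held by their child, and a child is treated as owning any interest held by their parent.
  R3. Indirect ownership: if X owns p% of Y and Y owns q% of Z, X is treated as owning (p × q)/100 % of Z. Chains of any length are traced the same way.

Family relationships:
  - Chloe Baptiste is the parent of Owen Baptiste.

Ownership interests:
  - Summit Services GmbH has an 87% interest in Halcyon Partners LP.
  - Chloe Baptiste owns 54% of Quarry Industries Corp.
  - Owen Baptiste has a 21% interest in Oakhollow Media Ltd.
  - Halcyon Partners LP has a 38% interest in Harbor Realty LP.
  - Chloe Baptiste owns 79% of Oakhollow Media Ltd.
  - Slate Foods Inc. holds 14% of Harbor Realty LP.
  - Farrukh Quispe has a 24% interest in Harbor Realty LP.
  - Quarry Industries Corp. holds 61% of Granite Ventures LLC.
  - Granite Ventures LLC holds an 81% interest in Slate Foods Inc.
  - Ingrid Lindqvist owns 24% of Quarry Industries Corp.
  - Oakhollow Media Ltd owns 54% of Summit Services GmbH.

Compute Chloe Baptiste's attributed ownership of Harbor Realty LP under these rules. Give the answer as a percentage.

By parent–child attribution (R2), Chloe Baptiste is treated as also owning Owen Baptiste's interest in Oakhollow Media Ltd, giving 79% + 21% = 100%.
Chain via Quarry Industries Corp. → Granite Ventures LLC → Slate Foods Inc. (R3): 54% × 61% × 81% × 14% = 3.735396% of Harbor Realty LP.
Chain via Oakhollow Media Ltd → Summit Services GmbH → Halcyon Partners LP (R3): 100% × 54% × 87% × 38% = 17.8524% of Harbor Realty LP.
Aggregating (R1): 3.735396% + 17.8524% = 21.587796%.

21.587796%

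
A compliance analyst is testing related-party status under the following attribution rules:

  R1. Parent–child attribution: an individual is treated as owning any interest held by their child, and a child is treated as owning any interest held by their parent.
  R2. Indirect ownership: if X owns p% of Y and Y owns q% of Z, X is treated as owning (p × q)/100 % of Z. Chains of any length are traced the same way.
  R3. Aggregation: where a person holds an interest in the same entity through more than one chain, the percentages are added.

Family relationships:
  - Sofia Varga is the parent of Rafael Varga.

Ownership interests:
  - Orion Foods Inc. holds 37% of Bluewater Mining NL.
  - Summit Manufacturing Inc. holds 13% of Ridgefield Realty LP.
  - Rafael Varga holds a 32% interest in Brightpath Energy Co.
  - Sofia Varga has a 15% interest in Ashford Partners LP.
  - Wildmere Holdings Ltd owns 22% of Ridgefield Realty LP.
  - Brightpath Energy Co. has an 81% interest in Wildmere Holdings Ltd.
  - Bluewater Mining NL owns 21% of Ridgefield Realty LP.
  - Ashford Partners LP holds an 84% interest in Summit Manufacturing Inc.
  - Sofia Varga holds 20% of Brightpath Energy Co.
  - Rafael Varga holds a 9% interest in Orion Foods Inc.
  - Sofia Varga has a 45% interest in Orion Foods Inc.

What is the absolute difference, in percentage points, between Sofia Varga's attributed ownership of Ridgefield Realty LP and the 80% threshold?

By parent–child attribution (R1), Sofia Varga is treated as also owning Rafael Varga's interest in Orion Foods Inc, giving 45% + 9% = 54%.
By parent–child attribution (R1), Sofia Varga is treated as also owning Rafael Varga's interest in Brightpath Energy Co, giving 20% + 32% = 52%.
Chain via Ashford Partners LP → Summit Manufacturing Inc. (R2): 15% × 84% × 13% = 1.638% of Ridgefield Realty LP.
Chain via Orion Foods Inc. → Bluewater Mining NL (R2): 54% × 37% × 21% = 4.1958% of Ridgefield Realty LP.
Chain via Brightpath Energy Co. → Wildmere Holdings Ltd (R2): 52% × 81% × 22% = 9.2664% of Ridgefield Realty LP.
Aggregating (R3): 1.638% + 4.1958% + 9.2664% = 15.1002%.
15.1002% falls short of the 80% threshold by 64.8998 percentage points.

64.8998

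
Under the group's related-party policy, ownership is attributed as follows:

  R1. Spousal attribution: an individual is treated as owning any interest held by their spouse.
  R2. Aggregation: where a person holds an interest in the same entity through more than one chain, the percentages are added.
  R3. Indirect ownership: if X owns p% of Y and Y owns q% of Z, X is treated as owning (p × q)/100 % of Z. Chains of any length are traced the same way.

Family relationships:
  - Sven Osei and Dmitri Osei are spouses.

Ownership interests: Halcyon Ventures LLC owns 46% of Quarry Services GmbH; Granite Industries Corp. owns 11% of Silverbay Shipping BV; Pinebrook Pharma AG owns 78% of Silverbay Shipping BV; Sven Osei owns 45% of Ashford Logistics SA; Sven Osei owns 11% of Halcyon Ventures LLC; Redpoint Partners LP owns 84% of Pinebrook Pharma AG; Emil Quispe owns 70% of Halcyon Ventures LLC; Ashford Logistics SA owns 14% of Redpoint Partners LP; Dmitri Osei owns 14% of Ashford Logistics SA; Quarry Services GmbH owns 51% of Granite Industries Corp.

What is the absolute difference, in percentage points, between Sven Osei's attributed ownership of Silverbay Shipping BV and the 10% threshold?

4.304182

By spousal attribution (R1), Sven Osei is treated as also owning Dmitri Osei's interest in Ashford Logistics SA, giving 45% + 14% = 59%.
Chain via Ashford Logistics SA → Redpoint Partners LP → Pinebrook Pharma AG (R3): 59% × 14% × 84% × 78% = 5.411952% of Silverbay Shipping BV.
Chain via Halcyon Ventures LLC → Quarry Services GmbH → Granite Industries Corp. (R3): 11% × 46% × 51% × 11% = 0.283866% of Silverbay Shipping BV.
Aggregating (R2): 5.411952% + 0.283866% = 5.695818%.
5.695818% falls short of the 10% threshold by 4.304182 percentage points.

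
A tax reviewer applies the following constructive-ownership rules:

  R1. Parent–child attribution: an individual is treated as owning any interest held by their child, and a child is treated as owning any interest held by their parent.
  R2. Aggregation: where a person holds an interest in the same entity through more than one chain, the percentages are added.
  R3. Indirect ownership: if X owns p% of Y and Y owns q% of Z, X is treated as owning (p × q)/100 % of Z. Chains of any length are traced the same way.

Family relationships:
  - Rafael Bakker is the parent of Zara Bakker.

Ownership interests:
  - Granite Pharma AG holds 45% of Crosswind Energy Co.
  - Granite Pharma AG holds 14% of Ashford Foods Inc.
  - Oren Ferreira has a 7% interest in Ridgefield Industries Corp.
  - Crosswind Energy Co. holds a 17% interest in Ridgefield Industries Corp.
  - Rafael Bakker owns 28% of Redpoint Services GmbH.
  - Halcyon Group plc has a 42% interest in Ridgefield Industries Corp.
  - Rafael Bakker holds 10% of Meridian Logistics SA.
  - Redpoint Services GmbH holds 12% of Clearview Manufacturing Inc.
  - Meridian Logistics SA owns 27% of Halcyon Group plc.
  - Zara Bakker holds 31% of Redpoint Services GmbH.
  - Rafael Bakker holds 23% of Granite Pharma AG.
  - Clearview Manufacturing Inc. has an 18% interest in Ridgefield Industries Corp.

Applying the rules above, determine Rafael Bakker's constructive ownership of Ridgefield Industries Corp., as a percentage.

4.1679%

By parent–child attribution (R1), Rafael Bakker is treated as also owning Zara Bakker's interest in Redpoint Services GmbH, giving 28% + 31% = 59%.
Chain via Granite Pharma AG → Crosswind Energy Co. (R3): 23% × 45% × 17% = 1.7595% of Ridgefield Industries Corp.
Chain via Meridian Logistics SA → Halcyon Group plc (R3): 10% × 27% × 42% = 1.134% of Ridgefield Industries Corp.
Chain via Redpoint Services GmbH → Clearview Manufacturing Inc. (R3): 59% × 12% × 18% = 1.2744% of Ridgefield Industries Corp.
Aggregating (R2): 1.7595% + 1.134% + 1.2744% = 4.1679%.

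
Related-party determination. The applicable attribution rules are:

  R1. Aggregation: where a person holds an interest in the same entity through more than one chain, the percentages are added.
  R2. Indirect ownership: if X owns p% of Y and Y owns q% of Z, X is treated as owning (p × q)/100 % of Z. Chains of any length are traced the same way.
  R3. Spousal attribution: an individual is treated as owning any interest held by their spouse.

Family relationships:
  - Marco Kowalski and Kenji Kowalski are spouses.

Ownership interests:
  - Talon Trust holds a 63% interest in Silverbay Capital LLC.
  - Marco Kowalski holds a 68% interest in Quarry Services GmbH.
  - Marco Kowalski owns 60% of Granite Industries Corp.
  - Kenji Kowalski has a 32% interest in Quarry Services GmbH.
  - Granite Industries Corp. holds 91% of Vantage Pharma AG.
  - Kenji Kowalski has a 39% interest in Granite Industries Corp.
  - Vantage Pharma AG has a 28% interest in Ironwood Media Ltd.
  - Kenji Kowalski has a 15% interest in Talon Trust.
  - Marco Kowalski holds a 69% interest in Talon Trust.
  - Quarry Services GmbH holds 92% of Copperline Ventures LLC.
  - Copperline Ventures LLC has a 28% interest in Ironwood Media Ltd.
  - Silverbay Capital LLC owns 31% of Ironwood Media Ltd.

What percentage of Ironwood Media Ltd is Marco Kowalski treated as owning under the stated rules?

By spousal attribution (R3), Marco Kowalski is treated as also owning Kenji Kowalski's interest in Quarry Services GmbH, giving 68% + 32% = 100%.
By spousal attribution (R3), Marco Kowalski is treated as also owning Kenji Kowalski's interest in Granite Industries Corp, giving 60% + 39% = 99%.
By spousal attribution (R3), Marco Kowalski is treated as also owning Kenji Kowalski's interest in Talon Trust, giving 69% + 15% = 84%.
Chain via Quarry Services GmbH → Copperline Ventures LLC (R2): 100% × 92% × 28% = 25.76% of Ironwood Media Ltd.
Chain via Granite Industries Corp. → Vantage Pharma AG (R2): 99% × 91% × 28% = 25.2252% of Ironwood Media Ltd.
Chain via Talon Trust → Silverbay Capital LLC (R2): 84% × 63% × 31% = 16.4052% of Ironwood Media Ltd.
Aggregating (R1): 25.76% + 25.2252% + 16.4052% = 67.3904%.

67.3904%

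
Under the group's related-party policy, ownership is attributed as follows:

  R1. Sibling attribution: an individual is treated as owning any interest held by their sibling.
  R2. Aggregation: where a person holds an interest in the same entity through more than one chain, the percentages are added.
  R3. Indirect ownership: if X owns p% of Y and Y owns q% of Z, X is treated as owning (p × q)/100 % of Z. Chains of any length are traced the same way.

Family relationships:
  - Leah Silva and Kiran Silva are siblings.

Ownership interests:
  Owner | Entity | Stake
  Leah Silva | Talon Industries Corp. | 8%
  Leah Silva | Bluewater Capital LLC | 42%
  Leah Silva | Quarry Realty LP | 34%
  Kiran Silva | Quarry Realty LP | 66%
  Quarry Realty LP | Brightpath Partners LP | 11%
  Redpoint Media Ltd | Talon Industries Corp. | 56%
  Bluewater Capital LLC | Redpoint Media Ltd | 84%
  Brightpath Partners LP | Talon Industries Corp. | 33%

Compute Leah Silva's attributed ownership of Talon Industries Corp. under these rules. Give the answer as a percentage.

By sibling attribution (R1), Leah Silva is treated as also owning Kiran Silva's interest in Quarry Realty LP, giving 34% + 66% = 100%.
Chain via Bluewater Capital LLC → Redpoint Media Ltd (R3): 42% × 84% × 56% = 19.7568% of Talon Industries Corp.
Chain via Quarry Realty LP → Brightpath Partners LP (R3): 100% × 11% × 33% = 3.63% of Talon Industries Corp.
Direct interest in Talon Industries Corp: 8%.
Aggregating (R2): 19.7568% + 3.63% + 8% = 31.3868%.

31.3868%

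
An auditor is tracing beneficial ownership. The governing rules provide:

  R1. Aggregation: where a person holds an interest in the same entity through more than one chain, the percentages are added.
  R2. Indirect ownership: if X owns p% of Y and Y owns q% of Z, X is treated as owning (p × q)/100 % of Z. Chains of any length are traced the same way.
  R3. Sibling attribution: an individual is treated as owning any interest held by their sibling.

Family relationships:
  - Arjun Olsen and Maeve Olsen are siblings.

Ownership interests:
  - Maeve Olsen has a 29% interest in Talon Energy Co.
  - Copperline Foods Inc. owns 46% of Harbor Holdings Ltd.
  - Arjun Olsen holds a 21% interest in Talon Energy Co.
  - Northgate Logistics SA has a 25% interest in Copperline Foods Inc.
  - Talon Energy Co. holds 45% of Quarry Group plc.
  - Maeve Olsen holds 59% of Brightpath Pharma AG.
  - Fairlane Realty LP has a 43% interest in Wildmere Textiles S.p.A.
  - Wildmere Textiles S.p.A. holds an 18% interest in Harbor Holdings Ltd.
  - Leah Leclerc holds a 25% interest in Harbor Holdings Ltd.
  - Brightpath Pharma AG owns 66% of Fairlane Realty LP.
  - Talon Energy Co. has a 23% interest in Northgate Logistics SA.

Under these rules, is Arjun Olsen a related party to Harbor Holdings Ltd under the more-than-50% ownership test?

No

By sibling attribution (R3), Arjun Olsen is treated as also owning Maeve Olsen's interest in Talon Energy Co, giving 21% + 29% = 50%.
By sibling attribution (R3), Arjun Olsen is treated as owning Maeve Olsen's 59% interest in Brightpath Pharma AG.
Chain via Talon Energy Co. → Northgate Logistics SA → Copperline Foods Inc. (R2): 50% × 23% × 25% × 46% = 1.3225% of Harbor Holdings Ltd.
Chain via Brightpath Pharma AG → Fairlane Realty LP → Wildmere Textiles S.p.A. (R2): 59% × 66% × 43% × 18% = 3.013956% of Harbor Holdings Ltd.
Aggregating (R1): 1.3225% + 3.013956% = 4.336456%.
4.336456% does not exceed the 50% threshold, so Arjun is not a related party to Harbor Holdings Ltd.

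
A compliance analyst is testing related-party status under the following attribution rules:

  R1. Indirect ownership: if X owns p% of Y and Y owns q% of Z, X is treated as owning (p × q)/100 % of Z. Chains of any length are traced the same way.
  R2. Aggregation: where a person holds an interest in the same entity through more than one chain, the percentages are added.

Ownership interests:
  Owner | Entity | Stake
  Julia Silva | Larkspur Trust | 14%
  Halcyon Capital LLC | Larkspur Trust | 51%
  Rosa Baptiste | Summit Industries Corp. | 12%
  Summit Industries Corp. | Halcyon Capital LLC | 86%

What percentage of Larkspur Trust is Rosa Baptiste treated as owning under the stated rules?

Chain via Summit Industries Corp. → Halcyon Capital LLC (R1): 12% × 86% × 51% = 5.2632% of Larkspur Trust.

5.2632%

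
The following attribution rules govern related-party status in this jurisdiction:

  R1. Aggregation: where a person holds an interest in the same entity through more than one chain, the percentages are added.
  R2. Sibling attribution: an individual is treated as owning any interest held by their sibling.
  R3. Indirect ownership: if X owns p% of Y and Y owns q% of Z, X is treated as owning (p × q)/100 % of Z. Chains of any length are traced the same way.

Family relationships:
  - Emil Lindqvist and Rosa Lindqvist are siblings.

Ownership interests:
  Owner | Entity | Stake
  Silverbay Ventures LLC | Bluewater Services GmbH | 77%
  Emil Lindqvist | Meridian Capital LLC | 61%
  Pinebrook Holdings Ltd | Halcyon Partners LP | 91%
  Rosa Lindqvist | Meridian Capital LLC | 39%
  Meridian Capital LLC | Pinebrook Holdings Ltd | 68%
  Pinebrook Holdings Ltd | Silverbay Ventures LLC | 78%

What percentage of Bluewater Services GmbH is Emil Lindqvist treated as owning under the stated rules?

40.8408%

By sibling attribution (R2), Emil Lindqvist is treated as also owning Rosa Lindqvist's interest in Meridian Capital LLC, giving 61% + 39% = 100%.
Chain via Meridian Capital LLC → Pinebrook Holdings Ltd → Silverbay Ventures LLC (R3): 100% × 68% × 78% × 77% = 40.8408% of Bluewater Services GmbH.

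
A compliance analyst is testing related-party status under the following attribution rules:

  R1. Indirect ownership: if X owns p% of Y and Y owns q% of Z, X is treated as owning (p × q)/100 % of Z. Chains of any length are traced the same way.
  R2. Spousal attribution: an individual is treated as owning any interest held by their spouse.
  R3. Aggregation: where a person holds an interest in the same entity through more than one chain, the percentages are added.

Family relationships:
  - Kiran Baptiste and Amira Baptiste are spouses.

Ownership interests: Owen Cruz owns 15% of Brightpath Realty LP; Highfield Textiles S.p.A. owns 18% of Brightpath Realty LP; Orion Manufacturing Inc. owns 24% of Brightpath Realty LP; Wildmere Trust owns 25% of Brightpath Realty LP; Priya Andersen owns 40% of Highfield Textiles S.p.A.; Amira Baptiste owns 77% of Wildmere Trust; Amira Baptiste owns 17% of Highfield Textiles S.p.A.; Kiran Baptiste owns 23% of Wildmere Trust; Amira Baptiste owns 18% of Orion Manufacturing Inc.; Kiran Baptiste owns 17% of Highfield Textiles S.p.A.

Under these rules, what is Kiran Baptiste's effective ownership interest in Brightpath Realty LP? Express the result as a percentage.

By spousal attribution (R2), Kiran Baptiste is treated as also owning Amira Baptiste's interest in Wildmere Trust, giving 23% + 77% = 100%.
By spousal attribution (R2), Kiran Baptiste is treated as also owning Amira Baptiste's interest in Highfield Textiles S.p.A, giving 17% + 17% = 34%.
By spousal attribution (R2), Kiran Baptiste is treated as owning Amira Baptiste's 18% interest in Orion Manufacturing Inc.
Chain via Wildmere Trust (R1): 100% × 25% = 25% of Brightpath Realty LP.
Chain via Highfield Textiles S.p.A. (R1): 34% × 18% = 6.12% of Brightpath Realty LP.
Chain via Orion Manufacturing Inc. (R1): 18% × 24% = 4.32% of Brightpath Realty LP.
Aggregating (R3): 25% + 6.12% + 4.32% = 35.44%.

35.44%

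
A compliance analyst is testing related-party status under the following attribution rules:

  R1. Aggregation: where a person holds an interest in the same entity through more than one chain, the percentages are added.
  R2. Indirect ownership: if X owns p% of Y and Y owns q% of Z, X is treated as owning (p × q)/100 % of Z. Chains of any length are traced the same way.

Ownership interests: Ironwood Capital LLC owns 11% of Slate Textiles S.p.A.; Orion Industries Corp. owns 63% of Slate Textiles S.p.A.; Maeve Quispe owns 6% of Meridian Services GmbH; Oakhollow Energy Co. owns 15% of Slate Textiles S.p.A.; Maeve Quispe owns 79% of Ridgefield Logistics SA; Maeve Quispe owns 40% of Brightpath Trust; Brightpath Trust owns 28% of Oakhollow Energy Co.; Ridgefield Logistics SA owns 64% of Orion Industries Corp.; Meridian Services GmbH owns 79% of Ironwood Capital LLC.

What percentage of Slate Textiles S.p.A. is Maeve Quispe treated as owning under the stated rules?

34.0542%

Chain via Meridian Services GmbH → Ironwood Capital LLC (R2): 6% × 79% × 11% = 0.5214% of Slate Textiles S.p.A.
Chain via Brightpath Trust → Oakhollow Energy Co. (R2): 40% × 28% × 15% = 1.68% of Slate Textiles S.p.A.
Chain via Ridgefield Logistics SA → Orion Industries Corp. (R2): 79% × 64% × 63% = 31.8528% of Slate Textiles S.p.A.
Aggregating (R1): 0.5214% + 1.68% + 31.8528% = 34.0542%.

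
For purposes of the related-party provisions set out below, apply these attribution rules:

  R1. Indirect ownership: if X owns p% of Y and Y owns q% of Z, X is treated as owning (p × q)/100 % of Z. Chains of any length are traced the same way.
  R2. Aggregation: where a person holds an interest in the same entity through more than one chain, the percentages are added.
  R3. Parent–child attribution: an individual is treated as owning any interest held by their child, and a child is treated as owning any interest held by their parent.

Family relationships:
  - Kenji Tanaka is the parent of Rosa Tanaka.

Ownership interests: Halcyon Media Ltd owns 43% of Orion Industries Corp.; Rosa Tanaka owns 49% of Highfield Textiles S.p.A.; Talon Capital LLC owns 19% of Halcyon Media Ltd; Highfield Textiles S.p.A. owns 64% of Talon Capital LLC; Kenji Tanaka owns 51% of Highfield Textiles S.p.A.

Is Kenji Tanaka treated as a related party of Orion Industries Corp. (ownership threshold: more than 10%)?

By parent–child attribution (R3), Kenji Tanaka is treated as also owning Rosa Tanaka's interest in Highfield Textiles S.p.A, giving 51% + 49% = 100%.
Chain via Highfield Textiles S.p.A. → Talon Capital LLC → Halcyon Media Ltd (R1): 100% × 64% × 19% × 43% = 5.2288% of Orion Industries Corp.
5.2288% does not exceed the 10% threshold, so Kenji is not a related party to Orion Industries Corp.

No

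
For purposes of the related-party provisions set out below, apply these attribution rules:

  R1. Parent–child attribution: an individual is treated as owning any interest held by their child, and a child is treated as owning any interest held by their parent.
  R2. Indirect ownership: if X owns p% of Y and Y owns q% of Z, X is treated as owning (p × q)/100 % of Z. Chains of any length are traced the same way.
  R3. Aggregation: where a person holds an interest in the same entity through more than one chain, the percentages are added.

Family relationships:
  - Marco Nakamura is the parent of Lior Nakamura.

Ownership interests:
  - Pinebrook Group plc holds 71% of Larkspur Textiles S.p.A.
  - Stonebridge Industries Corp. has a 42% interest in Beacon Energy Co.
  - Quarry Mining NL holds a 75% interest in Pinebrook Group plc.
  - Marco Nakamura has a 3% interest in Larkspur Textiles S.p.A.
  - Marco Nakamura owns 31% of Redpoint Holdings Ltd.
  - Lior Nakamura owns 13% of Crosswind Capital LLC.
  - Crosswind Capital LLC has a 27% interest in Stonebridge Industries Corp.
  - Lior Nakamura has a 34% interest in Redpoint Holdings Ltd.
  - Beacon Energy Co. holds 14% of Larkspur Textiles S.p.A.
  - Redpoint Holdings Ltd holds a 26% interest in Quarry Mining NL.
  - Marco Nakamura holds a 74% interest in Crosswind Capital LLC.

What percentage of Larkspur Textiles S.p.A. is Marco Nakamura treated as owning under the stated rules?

13.380462%

By parent–child attribution (R1), Marco Nakamura is treated as also owning Lior Nakamura's interest in Crosswind Capital LLC, giving 74% + 13% = 87%.
By parent–child attribution (R1), Marco Nakamura is treated as also owning Lior Nakamura's interest in Redpoint Holdings Ltd, giving 31% + 34% = 65%.
Chain via Crosswind Capital LLC → Stonebridge Industries Corp. → Beacon Energy Co. (R2): 87% × 27% × 42% × 14% = 1.381212% of Larkspur Textiles S.p.A.
Chain via Redpoint Holdings Ltd → Quarry Mining NL → Pinebrook Group plc (R2): 65% × 26% × 75% × 71% = 8.99925% of Larkspur Textiles S.p.A.
Direct interest in Larkspur Textiles S.p.A: 3%.
Aggregating (R3): 1.381212% + 8.99925% + 3% = 13.380462%.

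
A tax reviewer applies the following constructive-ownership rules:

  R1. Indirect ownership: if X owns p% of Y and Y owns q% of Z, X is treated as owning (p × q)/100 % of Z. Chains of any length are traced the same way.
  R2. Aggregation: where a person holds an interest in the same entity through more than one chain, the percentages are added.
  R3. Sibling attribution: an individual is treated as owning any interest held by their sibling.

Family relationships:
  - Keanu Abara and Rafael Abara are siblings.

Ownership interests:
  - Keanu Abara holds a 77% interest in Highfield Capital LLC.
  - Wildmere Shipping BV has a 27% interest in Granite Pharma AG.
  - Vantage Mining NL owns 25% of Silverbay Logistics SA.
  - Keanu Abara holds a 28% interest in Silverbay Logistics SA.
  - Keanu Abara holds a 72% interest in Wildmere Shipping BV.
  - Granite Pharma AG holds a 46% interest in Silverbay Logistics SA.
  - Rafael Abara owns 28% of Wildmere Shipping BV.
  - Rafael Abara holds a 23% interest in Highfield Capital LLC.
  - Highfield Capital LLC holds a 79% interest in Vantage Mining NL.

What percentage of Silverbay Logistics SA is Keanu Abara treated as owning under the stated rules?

By sibling attribution (R3), Keanu Abara is treated as also owning Rafael Abara's interest in Highfield Capital LLC, giving 77% + 23% = 100%.
By sibling attribution (R3), Keanu Abara is treated as also owning Rafael Abara's interest in Wildmere Shipping BV, giving 72% + 28% = 100%.
Chain via Highfield Capital LLC → Vantage Mining NL (R1): 100% × 79% × 25% = 19.75% of Silverbay Logistics SA.
Chain via Wildmere Shipping BV → Granite Pharma AG (R1): 100% × 27% × 46% = 12.42% of Silverbay Logistics SA.
Direct interest in Silverbay Logistics SA: 28%.
Aggregating (R2): 19.75% + 12.42% + 28% = 60.17%.

60.17%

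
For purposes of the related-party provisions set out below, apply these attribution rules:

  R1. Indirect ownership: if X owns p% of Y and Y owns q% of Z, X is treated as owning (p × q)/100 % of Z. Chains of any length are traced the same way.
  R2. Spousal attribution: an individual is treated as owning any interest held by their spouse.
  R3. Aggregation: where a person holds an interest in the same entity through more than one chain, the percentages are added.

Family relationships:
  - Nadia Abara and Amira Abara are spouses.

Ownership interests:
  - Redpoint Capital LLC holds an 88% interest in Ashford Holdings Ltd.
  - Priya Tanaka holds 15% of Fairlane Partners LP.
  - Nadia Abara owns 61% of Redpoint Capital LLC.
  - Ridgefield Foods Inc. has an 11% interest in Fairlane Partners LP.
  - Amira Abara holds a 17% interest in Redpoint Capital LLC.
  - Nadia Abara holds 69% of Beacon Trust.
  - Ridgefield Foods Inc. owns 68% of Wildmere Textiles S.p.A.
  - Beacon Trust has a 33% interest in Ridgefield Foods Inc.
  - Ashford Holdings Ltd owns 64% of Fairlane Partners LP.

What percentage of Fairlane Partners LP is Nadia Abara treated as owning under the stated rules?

By spousal attribution (R2), Nadia Abara is treated as also owning Amira Abara's interest in Redpoint Capital LLC, giving 61% + 17% = 78%.
Chain via Beacon Trust → Ridgefield Foods Inc. (R1): 69% × 33% × 11% = 2.5047% of Fairlane Partners LP.
Chain via Redpoint Capital LLC → Ashford Holdings Ltd (R1): 78% × 88% × 64% = 43.9296% of Fairlane Partners LP.
Aggregating (R3): 2.5047% + 43.9296% = 46.4343%.

46.4343%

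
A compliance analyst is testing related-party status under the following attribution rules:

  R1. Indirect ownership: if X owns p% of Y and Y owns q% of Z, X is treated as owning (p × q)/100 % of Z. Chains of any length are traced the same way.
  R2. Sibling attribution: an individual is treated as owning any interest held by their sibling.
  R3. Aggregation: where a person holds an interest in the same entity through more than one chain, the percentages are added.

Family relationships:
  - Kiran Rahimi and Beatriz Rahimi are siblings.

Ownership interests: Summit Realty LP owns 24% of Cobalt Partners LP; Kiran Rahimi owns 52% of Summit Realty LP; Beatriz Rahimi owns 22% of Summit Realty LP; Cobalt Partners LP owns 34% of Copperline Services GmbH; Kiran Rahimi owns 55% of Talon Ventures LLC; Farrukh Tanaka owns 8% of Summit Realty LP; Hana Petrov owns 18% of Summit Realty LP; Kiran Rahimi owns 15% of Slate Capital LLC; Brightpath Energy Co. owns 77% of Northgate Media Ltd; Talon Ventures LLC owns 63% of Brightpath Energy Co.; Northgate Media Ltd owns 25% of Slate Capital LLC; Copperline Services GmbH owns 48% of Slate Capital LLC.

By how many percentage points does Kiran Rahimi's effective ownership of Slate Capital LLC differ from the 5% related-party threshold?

By sibling attribution (R2), Kiran Rahimi is treated as also owning Beatriz Rahimi's interest in Summit Realty LP, giving 52% + 22% = 74%.
Chain via Summit Realty LP → Cobalt Partners LP → Copperline Services GmbH (R1): 74% × 24% × 34% × 48% = 2.898432% of Slate Capital LLC.
Chain via Talon Ventures LLC → Brightpath Energy Co. → Northgate Media Ltd (R1): 55% × 63% × 77% × 25% = 6.670125% of Slate Capital LLC.
Direct interest in Slate Capital LLC: 15%.
Aggregating (R3): 2.898432% + 6.670125% + 15% = 24.568557%.
24.568557% exceeds the 5% threshold by 19.568557 percentage points.

19.568557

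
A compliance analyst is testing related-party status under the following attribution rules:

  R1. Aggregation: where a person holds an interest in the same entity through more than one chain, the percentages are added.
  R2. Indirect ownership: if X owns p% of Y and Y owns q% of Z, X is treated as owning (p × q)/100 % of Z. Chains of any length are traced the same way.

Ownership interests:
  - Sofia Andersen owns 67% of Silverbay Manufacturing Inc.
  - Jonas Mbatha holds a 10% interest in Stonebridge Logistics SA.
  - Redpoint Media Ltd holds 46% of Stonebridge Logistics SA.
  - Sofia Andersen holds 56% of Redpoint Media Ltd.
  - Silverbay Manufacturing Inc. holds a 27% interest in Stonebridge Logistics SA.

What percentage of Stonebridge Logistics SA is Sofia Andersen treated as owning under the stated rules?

Chain via Redpoint Media Ltd (R2): 56% × 46% = 25.76% of Stonebridge Logistics SA.
Chain via Silverbay Manufacturing Inc. (R2): 67% × 27% = 18.09% of Stonebridge Logistics SA.
Aggregating (R1): 25.76% + 18.09% = 43.85%.

43.85%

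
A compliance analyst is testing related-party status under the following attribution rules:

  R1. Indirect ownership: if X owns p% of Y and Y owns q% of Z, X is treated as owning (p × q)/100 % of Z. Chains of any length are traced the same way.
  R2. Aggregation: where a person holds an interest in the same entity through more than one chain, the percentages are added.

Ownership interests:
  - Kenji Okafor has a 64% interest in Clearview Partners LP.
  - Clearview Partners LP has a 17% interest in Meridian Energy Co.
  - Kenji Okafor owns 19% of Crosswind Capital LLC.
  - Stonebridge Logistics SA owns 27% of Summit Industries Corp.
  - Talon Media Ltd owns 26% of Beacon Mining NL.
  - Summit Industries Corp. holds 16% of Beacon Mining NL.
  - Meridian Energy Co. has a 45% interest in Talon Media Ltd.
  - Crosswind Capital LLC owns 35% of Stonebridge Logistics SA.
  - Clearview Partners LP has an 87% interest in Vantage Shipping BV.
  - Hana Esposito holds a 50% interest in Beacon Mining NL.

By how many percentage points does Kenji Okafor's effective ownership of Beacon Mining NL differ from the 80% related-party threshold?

78.43976

Chain via Clearview Partners LP → Meridian Energy Co. → Talon Media Ltd (R1): 64% × 17% × 45% × 26% = 1.27296% of Beacon Mining NL.
Chain via Crosswind Capital LLC → Stonebridge Logistics SA → Summit Industries Corp. (R1): 19% × 35% × 27% × 16% = 0.28728% of Beacon Mining NL.
Aggregating (R2): 1.27296% + 0.28728% = 1.56024%.
1.56024% falls short of the 80% threshold by 78.43976 percentage points.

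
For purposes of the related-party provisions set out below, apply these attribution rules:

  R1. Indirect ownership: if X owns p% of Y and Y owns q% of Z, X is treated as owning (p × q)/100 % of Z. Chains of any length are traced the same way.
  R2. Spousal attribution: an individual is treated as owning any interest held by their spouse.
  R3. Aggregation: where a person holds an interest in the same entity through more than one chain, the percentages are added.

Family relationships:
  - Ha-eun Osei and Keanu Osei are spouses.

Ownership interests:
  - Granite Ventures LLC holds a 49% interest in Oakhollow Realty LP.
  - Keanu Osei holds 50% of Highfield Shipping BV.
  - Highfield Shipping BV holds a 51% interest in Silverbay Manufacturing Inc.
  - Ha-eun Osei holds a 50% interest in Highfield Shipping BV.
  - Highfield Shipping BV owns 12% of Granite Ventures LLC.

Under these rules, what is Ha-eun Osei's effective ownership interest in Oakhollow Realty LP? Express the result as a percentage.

By spousal attribution (R2), Ha-eun Osei is treated as also owning Keanu Osei's interest in Highfield Shipping BV, giving 50% + 50% = 100%.
Chain via Highfield Shipping BV → Granite Ventures LLC (R1): 100% × 12% × 49% = 5.88% of Oakhollow Realty LP.

5.88%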